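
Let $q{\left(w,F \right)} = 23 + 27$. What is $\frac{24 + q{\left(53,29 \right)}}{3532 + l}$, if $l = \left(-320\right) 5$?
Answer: $\frac{37}{966} \approx 0.038302$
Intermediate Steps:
$l = -1600$
$q{\left(w,F \right)} = 50$
$\frac{24 + q{\left(53,29 \right)}}{3532 + l} = \frac{24 + 50}{3532 - 1600} = \frac{74}{1932} = 74 \cdot \frac{1}{1932} = \frac{37}{966}$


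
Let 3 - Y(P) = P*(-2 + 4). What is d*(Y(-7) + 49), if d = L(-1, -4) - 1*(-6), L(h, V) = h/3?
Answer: 374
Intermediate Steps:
Y(P) = 3 - 2*P (Y(P) = 3 - P*(-2 + 4) = 3 - P*2 = 3 - 2*P)
L(h, V) = h/3 (L(h, V) = h*(⅓) = h/3)
d = 17/3 (d = (⅓)*(-1) - 1*(-6) = -⅓ + 6 = 17/3 ≈ 5.6667)
d*(Y(-7) + 49) = 17*((3 - 2*(-7)) + 49)/3 = 17*((3 + 14) + 49)/3 = 17*(17 + 49)/3 = (17/3)*66 = 374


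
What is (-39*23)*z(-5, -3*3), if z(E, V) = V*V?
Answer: -72657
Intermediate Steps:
z(E, V) = V²
(-39*23)*z(-5, -3*3) = (-39*23)*(-3*3)² = -897*(-9)² = -897*81 = -72657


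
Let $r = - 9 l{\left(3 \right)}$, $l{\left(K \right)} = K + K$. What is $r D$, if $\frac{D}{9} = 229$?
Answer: $-111294$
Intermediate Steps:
$D = 2061$ ($D = 9 \cdot 229 = 2061$)
$l{\left(K \right)} = 2 K$
$r = -54$ ($r = - 9 \cdot 2 \cdot 3 = \left(-9\right) 6 = -54$)
$r D = \left(-54\right) 2061 = -111294$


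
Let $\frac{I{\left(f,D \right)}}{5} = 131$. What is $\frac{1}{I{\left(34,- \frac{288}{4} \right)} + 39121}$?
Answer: $\frac{1}{39776} \approx 2.5141 \cdot 10^{-5}$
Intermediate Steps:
$I{\left(f,D \right)} = 655$ ($I{\left(f,D \right)} = 5 \cdot 131 = 655$)
$\frac{1}{I{\left(34,- \frac{288}{4} \right)} + 39121} = \frac{1}{655 + 39121} = \frac{1}{39776}$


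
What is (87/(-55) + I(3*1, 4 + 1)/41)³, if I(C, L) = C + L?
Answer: -30576209383/11466731375 ≈ -2.6665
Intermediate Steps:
(87/(-55) + I(3*1, 4 + 1)/41)³ = (87/(-55) + (3*1 + (4 + 1))/41)³ = (87*(-1/55) + (3 + 5)*(1/41))³ = (-87/55 + 8*(1/41))³ = (-87/55 + 8/41)³ = (-3127/2255)³ = -30576209383/11466731375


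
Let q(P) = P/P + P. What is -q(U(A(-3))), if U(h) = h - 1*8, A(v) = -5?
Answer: 12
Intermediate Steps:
U(h) = -8 + h (U(h) = h - 8 = -8 + h)
q(P) = 1 + P
-q(U(A(-3))) = -(1 + (-8 - 5)) = -(1 - 13) = -1*(-12) = 12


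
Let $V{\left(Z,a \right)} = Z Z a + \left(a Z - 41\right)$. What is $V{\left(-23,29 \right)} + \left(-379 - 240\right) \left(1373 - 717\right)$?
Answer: $-391431$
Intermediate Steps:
$V{\left(Z,a \right)} = -41 + Z a + a Z^{2}$ ($V{\left(Z,a \right)} = Z^{2} a + \left(Z a - 41\right) = a Z^{2} + \left(-41 + Z a\right) = -41 + Z a + a Z^{2}$)
$V{\left(-23,29 \right)} + \left(-379 - 240\right) \left(1373 - 717\right) = \left(-41 - 667 + 29 \left(-23\right)^{2}\right) + \left(-379 - 240\right) \left(1373 - 717\right) = \left(-41 - 667 + 29 \cdot 529\right) - 406064 = \left(-41 - 667 + 15341\right) - 406064 = 14633 - 406064 = -391431$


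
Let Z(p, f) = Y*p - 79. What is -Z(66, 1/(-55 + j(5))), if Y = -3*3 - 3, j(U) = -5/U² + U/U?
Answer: 871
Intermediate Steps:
j(U) = 1 - 5/U² (j(U) = -5/U² + 1 = 1 - 5/U²)
Y = -12 (Y = -9 - 3 = -12)
Z(p, f) = -79 - 12*p (Z(p, f) = -12*p - 79 = -79 - 12*p)
-Z(66, 1/(-55 + j(5))) = -(-79 - 12*66) = -(-79 - 792) = -1*(-871) = 871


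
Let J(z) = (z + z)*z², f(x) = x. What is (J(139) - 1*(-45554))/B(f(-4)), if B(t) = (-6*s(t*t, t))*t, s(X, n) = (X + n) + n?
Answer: 677099/24 ≈ 28212.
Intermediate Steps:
J(z) = 2*z³ (J(z) = (2*z)*z² = 2*z³)
s(X, n) = X + 2*n
B(t) = t*(-12*t - 6*t²) (B(t) = (-6*(t*t + 2*t))*t = (-6*(t² + 2*t))*t = (-12*t - 6*t²)*t = t*(-12*t - 6*t²))
(J(139) - 1*(-45554))/B(f(-4)) = (2*139³ - 1*(-45554))/((-6*(-4)²*(2 - 4))) = (2*2685619 + 45554)/((-6*16*(-2))) = (5371238 + 45554)/192 = 5416792*(1/192) = 677099/24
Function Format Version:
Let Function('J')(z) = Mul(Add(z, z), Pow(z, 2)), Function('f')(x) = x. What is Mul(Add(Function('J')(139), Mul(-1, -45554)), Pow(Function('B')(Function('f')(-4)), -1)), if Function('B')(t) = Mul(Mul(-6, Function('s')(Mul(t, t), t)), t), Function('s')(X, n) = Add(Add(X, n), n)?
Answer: Rational(677099, 24) ≈ 28212.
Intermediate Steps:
Function('J')(z) = Mul(2, Pow(z, 3)) (Function('J')(z) = Mul(Mul(2, z), Pow(z, 2)) = Mul(2, Pow(z, 3)))
Function('s')(X, n) = Add(X, Mul(2, n))
Function('B')(t) = Mul(t, Add(Mul(-12, t), Mul(-6, Pow(t, 2)))) (Function('B')(t) = Mul(Mul(-6, Add(Mul(t, t), Mul(2, t))), t) = Mul(Mul(-6, Add(Pow(t, 2), Mul(2, t))), t) = Mul(Add(Mul(-12, t), Mul(-6, Pow(t, 2))), t) = Mul(t, Add(Mul(-12, t), Mul(-6, Pow(t, 2)))))
Mul(Add(Function('J')(139), Mul(-1, -45554)), Pow(Function('B')(Function('f')(-4)), -1)) = Mul(Add(Mul(2, Pow(139, 3)), Mul(-1, -45554)), Pow(Mul(-6, Pow(-4, 2), Add(2, -4)), -1)) = Mul(Add(Mul(2, 2685619), 45554), Pow(Mul(-6, 16, -2), -1)) = Mul(Add(5371238, 45554), Pow(192, -1)) = Mul(5416792, Rational(1, 192)) = Rational(677099, 24)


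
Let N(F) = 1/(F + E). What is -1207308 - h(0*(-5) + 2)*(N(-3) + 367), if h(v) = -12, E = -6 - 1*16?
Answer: -30072612/25 ≈ -1.2029e+6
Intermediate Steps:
E = -22 (E = -6 - 16 = -22)
N(F) = 1/(-22 + F) (N(F) = 1/(F - 22) = 1/(-22 + F))
-1207308 - h(0*(-5) + 2)*(N(-3) + 367) = -1207308 - (-12)*(1/(-22 - 3) + 367) = -1207308 - (-12)*(1/(-25) + 367) = -1207308 - (-12)*(-1/25 + 367) = -1207308 - (-12)*9174/25 = -1207308 - 1*(-110088/25) = -1207308 + 110088/25 = -30072612/25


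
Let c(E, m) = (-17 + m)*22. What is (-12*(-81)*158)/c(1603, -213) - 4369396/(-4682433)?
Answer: -174250046662/5923277745 ≈ -29.418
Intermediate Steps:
c(E, m) = -374 + 22*m
(-12*(-81)*158)/c(1603, -213) - 4369396/(-4682433) = (-12*(-81)*158)/(-374 + 22*(-213)) - 4369396/(-4682433) = (972*158)/(-374 - 4686) - 4369396*(-1/4682433) = 153576/(-5060) + 4369396/4682433 = 153576*(-1/5060) + 4369396/4682433 = -38394/1265 + 4369396/4682433 = -174250046662/5923277745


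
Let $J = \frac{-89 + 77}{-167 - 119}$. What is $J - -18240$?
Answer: $\frac{2608326}{143} \approx 18240.0$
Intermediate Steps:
$J = \frac{6}{143}$ ($J = - \frac{12}{-286} = \left(-12\right) \left(- \frac{1}{286}\right) = \frac{6}{143} \approx 0.041958$)
$J - -18240 = \frac{6}{143} - -18240 = \frac{6}{143} + 18240 = \frac{2608326}{143}$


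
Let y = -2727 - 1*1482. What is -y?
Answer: 4209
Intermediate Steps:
y = -4209 (y = -2727 - 1482 = -4209)
-y = -1*(-4209) = 4209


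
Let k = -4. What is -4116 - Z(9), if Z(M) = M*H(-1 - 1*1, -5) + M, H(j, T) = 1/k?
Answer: -16491/4 ≈ -4122.8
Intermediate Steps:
H(j, T) = -¼ (H(j, T) = 1/(-4) = -¼)
Z(M) = 3*M/4 (Z(M) = M*(-¼) + M = -M/4 + M = 3*M/4)
-4116 - Z(9) = -4116 - 3*9/4 = -4116 - 1*27/4 = -4116 - 27/4 = -16491/4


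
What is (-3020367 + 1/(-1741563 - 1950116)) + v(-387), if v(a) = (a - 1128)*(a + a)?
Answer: -6821325714004/3691679 ≈ -1.8478e+6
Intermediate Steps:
v(a) = 2*a*(-1128 + a) (v(a) = (-1128 + a)*(2*a) = 2*a*(-1128 + a))
(-3020367 + 1/(-1741563 - 1950116)) + v(-387) = (-3020367 + 1/(-1741563 - 1950116)) + 2*(-387)*(-1128 - 387) = (-3020367 + 1/(-3691679)) + 2*(-387)*(-1515) = (-3020367 - 1/3691679) + 1172610 = -11150225426194/3691679 + 1172610 = -6821325714004/3691679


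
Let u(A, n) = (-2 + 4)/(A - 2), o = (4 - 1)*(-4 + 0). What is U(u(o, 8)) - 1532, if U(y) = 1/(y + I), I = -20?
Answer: -216019/141 ≈ -1532.0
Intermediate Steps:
o = -12 (o = 3*(-4) = -12)
u(A, n) = 2/(-2 + A)
U(y) = 1/(-20 + y) (U(y) = 1/(y - 20) = 1/(-20 + y))
U(u(o, 8)) - 1532 = 1/(-20 + 2/(-2 - 12)) - 1532 = 1/(-20 + 2/(-14)) - 1532 = 1/(-20 + 2*(-1/14)) - 1532 = 1/(-20 - ⅐) - 1532 = 1/(-141/7) - 1532 = -7/141 - 1532 = -216019/141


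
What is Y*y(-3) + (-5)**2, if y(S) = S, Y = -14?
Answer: 67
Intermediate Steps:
Y*y(-3) + (-5)**2 = -14*(-3) + (-5)**2 = 42 + 25 = 67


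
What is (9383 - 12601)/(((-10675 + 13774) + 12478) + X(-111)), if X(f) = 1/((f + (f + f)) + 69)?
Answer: -849552/4112327 ≈ -0.20659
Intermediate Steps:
X(f) = 1/(69 + 3*f) (X(f) = 1/((f + 2*f) + 69) = 1/(3*f + 69) = 1/(69 + 3*f))
(9383 - 12601)/(((-10675 + 13774) + 12478) + X(-111)) = (9383 - 12601)/(((-10675 + 13774) + 12478) + 1/(3*(23 - 111))) = -3218/((3099 + 12478) + (⅓)/(-88)) = -3218/(15577 + (⅓)*(-1/88)) = -3218/(15577 - 1/264) = -3218/4112327/264 = -3218*264/4112327 = -849552/4112327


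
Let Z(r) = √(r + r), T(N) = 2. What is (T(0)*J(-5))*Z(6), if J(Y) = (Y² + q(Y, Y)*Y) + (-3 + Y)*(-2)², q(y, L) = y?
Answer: 72*√3 ≈ 124.71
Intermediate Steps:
Z(r) = √2*√r (Z(r) = √(2*r) = √2*√r)
J(Y) = -12 + 2*Y² + 4*Y (J(Y) = (Y² + Y*Y) + (-3 + Y)*(-2)² = (Y² + Y²) + (-3 + Y)*4 = 2*Y² + (-12 + 4*Y) = -12 + 2*Y² + 4*Y)
(T(0)*J(-5))*Z(6) = (2*(-12 + 2*(-5)² + 4*(-5)))*(√2*√6) = (2*(-12 + 2*25 - 20))*(2*√3) = (2*(-12 + 50 - 20))*(2*√3) = (2*18)*(2*√3) = 36*(2*√3) = 72*√3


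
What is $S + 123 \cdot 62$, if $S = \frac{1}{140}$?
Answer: $\frac{1067641}{140} \approx 7626.0$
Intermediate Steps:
$S = \frac{1}{140} \approx 0.0071429$
$S + 123 \cdot 62 = \frac{1}{140} + 123 \cdot 62 = \frac{1}{140} + 7626 = \frac{1067641}{140}$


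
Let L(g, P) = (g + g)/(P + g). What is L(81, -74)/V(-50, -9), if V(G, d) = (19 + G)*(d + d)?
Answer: 9/217 ≈ 0.041475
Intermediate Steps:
V(G, d) = 2*d*(19 + G) (V(G, d) = (19 + G)*(2*d) = 2*d*(19 + G))
L(g, P) = 2*g/(P + g) (L(g, P) = (2*g)/(P + g) = 2*g/(P + g))
L(81, -74)/V(-50, -9) = (2*81/(-74 + 81))/((2*(-9)*(19 - 50))) = (2*81/7)/((2*(-9)*(-31))) = (2*81*(1/7))/558 = (162/7)*(1/558) = 9/217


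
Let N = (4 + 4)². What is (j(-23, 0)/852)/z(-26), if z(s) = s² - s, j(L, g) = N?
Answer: 8/74763 ≈ 0.00010700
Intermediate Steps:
N = 64 (N = 8² = 64)
j(L, g) = 64
(j(-23, 0)/852)/z(-26) = (64/852)/((-26*(-1 - 26))) = (64*(1/852))/((-26*(-27))) = (16/213)/702 = (16/213)*(1/702) = 8/74763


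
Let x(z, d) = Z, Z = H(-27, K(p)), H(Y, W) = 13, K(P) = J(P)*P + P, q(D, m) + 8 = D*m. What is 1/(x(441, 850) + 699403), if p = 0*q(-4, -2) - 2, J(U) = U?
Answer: 1/699416 ≈ 1.4298e-6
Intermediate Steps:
q(D, m) = -8 + D*m
p = -2 (p = 0*(-8 - 4*(-2)) - 2 = 0*(-8 + 8) - 2 = 0*0 - 2 = 0 - 2 = -2)
K(P) = P + P**2 (K(P) = P*P + P = P**2 + P = P + P**2)
Z = 13
x(z, d) = 13
1/(x(441, 850) + 699403) = 1/(13 + 699403) = 1/699416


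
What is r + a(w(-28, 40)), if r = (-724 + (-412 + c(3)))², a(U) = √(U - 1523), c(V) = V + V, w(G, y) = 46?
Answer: 1276900 + I*√1477 ≈ 1.2769e+6 + 38.432*I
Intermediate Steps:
c(V) = 2*V
a(U) = √(-1523 + U)
r = 1276900 (r = (-724 + (-412 + 2*3))² = (-724 + (-412 + 6))² = (-724 - 406)² = (-1130)² = 1276900)
r + a(w(-28, 40)) = 1276900 + √(-1523 + 46) = 1276900 + √(-1477) = 1276900 + I*√1477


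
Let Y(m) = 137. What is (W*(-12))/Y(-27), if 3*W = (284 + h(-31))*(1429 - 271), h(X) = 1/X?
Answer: -40775496/4247 ≈ -9601.0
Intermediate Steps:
W = 3397958/31 (W = ((284 + 1/(-31))*(1429 - 271))/3 = ((284 - 1/31)*1158)/3 = ((8803/31)*1158)/3 = (⅓)*(10193874/31) = 3397958/31 ≈ 1.0961e+5)
(W*(-12))/Y(-27) = ((3397958/31)*(-12))/137 = -40775496/31*1/137 = -40775496/4247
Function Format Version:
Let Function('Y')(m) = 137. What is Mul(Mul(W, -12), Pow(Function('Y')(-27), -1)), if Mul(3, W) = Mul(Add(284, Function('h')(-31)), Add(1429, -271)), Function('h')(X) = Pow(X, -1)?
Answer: Rational(-40775496, 4247) ≈ -9601.0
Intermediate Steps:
W = Rational(3397958, 31) (W = Mul(Rational(1, 3), Mul(Add(284, Pow(-31, -1)), Add(1429, -271))) = Mul(Rational(1, 3), Mul(Add(284, Rational(-1, 31)), 1158)) = Mul(Rational(1, 3), Mul(Rational(8803, 31), 1158)) = Mul(Rational(1, 3), Rational(10193874, 31)) = Rational(3397958, 31) ≈ 1.0961e+5)
Mul(Mul(W, -12), Pow(Function('Y')(-27), -1)) = Mul(Mul(Rational(3397958, 31), -12), Pow(137, -1)) = Mul(Rational(-40775496, 31), Rational(1, 137)) = Rational(-40775496, 4247)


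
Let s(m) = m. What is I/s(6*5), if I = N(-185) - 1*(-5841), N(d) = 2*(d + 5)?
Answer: 1827/10 ≈ 182.70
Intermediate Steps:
N(d) = 10 + 2*d (N(d) = 2*(5 + d) = 10 + 2*d)
I = 5481 (I = (10 + 2*(-185)) - 1*(-5841) = (10 - 370) + 5841 = -360 + 5841 = 5481)
I/s(6*5) = 5481/((6*5)) = 5481/30 = 5481*(1/30) = 1827/10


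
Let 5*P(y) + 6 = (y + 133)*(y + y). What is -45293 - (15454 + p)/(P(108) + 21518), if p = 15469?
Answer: -1446145827/31928 ≈ -45294.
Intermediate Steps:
P(y) = -6/5 + 2*y*(133 + y)/5 (P(y) = -6/5 + ((y + 133)*(y + y))/5 = -6/5 + ((133 + y)*(2*y))/5 = -6/5 + (2*y*(133 + y))/5 = -6/5 + 2*y*(133 + y)/5)
-45293 - (15454 + p)/(P(108) + 21518) = -45293 - (15454 + 15469)/((-6/5 + (2/5)*108**2 + (266/5)*108) + 21518) = -45293 - 30923/((-6/5 + (2/5)*11664 + 28728/5) + 21518) = -45293 - 30923/((-6/5 + 23328/5 + 28728/5) + 21518) = -45293 - 30923/(10410 + 21518) = -45293 - 30923/31928 = -1446145827/31928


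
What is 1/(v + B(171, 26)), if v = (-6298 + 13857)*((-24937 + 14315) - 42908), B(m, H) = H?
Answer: -1/404633244 ≈ -2.4714e-9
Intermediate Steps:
v = -404633270 (v = 7559*(-10622 - 42908) = 7559*(-53530) = -404633270)
1/(v + B(171, 26)) = 1/(-404633270 + 26) = 1/(-404633244) = -1/404633244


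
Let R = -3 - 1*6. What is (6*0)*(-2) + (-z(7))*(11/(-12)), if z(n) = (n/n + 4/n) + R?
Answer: -143/21 ≈ -6.8095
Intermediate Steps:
R = -9 (R = -3 - 6 = -9)
z(n) = -8 + 4/n (z(n) = (n/n + 4/n) - 9 = (1 + 4/n) - 9 = -8 + 4/n)
(6*0)*(-2) + (-z(7))*(11/(-12)) = (6*0)*(-2) + (-(-8 + 4/7))*(11/(-12)) = 0*(-2) + (-(-8 + 4*(⅐)))*(11*(-1/12)) = 0 - (-8 + 4/7)*(-11/12) = 0 - 1*(-52/7)*(-11/12) = 0 + (52/7)*(-11/12) = 0 - 143/21 = -143/21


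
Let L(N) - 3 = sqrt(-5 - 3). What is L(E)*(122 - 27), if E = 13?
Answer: 285 + 190*I*sqrt(2) ≈ 285.0 + 268.7*I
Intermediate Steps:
L(N) = 3 + 2*I*sqrt(2) (L(N) = 3 + sqrt(-5 - 3) = 3 + sqrt(-8) = 3 + 2*I*sqrt(2))
L(E)*(122 - 27) = (3 + 2*I*sqrt(2))*(122 - 27) = (3 + 2*I*sqrt(2))*95 = 285 + 190*I*sqrt(2)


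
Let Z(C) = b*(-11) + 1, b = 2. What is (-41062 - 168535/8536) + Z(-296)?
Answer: -350853023/8536 ≈ -41103.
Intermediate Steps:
Z(C) = -21 (Z(C) = 2*(-11) + 1 = -22 + 1 = -21)
(-41062 - 168535/8536) + Z(-296) = (-41062 - 168535/8536) - 21 = -350673767/8536 - 21 = -350853023/8536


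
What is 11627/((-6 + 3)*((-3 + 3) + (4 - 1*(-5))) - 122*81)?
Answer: -11627/9909 ≈ -1.1734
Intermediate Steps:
11627/((-6 + 3)*((-3 + 3) + (4 - 1*(-5))) - 122*81) = 11627/(-3*(0 + (4 + 5)) - 9882) = 11627/(-3*(0 + 9) - 9882) = 11627/(-3*9 - 9882) = 11627/(-27 - 9882) = 11627/(-9909) = 11627*(-1/9909) = -11627/9909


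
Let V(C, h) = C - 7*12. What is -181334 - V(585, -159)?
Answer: -181835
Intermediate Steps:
V(C, h) = -84 + C (V(C, h) = C - 84 = -84 + C)
-181334 - V(585, -159) = -181334 - (-84 + 585) = -181334 - 1*501 = -181334 - 501 = -181835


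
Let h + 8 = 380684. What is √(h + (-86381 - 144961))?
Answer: √149334 ≈ 386.44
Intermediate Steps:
h = 380676 (h = -8 + 380684 = 380676)
√(h + (-86381 - 144961)) = √(380676 + (-86381 - 144961)) = √(380676 - 231342) = √149334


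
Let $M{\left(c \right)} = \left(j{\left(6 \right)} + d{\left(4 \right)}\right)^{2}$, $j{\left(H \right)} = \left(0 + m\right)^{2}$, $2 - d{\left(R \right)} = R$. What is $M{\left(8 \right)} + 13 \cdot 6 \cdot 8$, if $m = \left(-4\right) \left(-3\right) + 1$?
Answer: $28513$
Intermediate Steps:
$m = 13$ ($m = 12 + 1 = 13$)
$d{\left(R \right)} = 2 - R$
$j{\left(H \right)} = 169$ ($j{\left(H \right)} = \left(0 + 13\right)^{2} = 13^{2} = 169$)
$M{\left(c \right)} = 27889$ ($M{\left(c \right)} = \left(169 + \left(2 - 4\right)\right)^{2} = \left(169 - 2\right)^{2} = 167^{2} = 27889$)
$M{\left(8 \right)} + 13 \cdot 6 \cdot 8 = 27889 + 13 \cdot 6 \cdot 8 = 27889 + 78 \cdot 8 = 27889 + 624 = 28513$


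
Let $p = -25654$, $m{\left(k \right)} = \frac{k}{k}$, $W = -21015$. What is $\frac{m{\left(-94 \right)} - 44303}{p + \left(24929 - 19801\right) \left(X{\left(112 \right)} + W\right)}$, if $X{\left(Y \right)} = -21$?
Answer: $\frac{22151}{53949131} \approx 0.00041059$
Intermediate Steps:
$m{\left(k \right)} = 1$
$\frac{m{\left(-94 \right)} - 44303}{p + \left(24929 - 19801\right) \left(X{\left(112 \right)} + W\right)} = \frac{1 - 44303}{-25654 + \left(24929 - 19801\right) \left(-21 - 21015\right)} = - \frac{44302}{-25654 + 5128 \left(-21036\right)} = - \frac{44302}{-25654 - 107872608} = - \frac{44302}{-107898262} = \left(-44302\right) \left(- \frac{1}{107898262}\right) = \frac{22151}{53949131}$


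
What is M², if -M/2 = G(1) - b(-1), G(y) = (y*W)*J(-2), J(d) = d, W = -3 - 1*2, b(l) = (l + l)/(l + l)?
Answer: 324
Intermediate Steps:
b(l) = 1 (b(l) = (2*l)/((2*l)) = (2*l)*(1/(2*l)) = 1)
W = -5 (W = -3 - 2 = -5)
G(y) = 10*y (G(y) = (y*(-5))*(-2) = -5*y*(-2) = 10*y)
M = -18 (M = -2*(10*1 - 1*1) = -2*(10 - 1) = -2*9 = -18)
M² = (-18)² = 324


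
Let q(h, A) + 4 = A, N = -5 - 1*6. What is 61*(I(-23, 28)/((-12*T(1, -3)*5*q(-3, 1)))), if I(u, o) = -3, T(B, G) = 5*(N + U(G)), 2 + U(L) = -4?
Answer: 61/5100 ≈ 0.011961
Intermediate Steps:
U(L) = -6 (U(L) = -2 - 4 = -6)
N = -11 (N = -5 - 6 = -11)
q(h, A) = -4 + A
T(B, G) = -85 (T(B, G) = 5*(-11 - 6) = 5*(-17) = -85)
61*(I(-23, 28)/((-12*T(1, -3)*5*q(-3, 1)))) = 61*(-3*1/(5100*(-4 + 1))) = 61*(-3/((-(-5100)*(-3)))) = 61*(-3/((-12*1275))) = 61*(-3/(-15300)) = 61*(-3*(-1/15300)) = 61*(1/5100) = 61/5100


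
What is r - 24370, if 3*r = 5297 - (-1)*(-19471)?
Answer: -87284/3 ≈ -29095.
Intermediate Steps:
r = -14174/3 (r = (5297 - (-1)*(-19471))/3 = (5297 - 1*19471)/3 = (5297 - 19471)/3 = (⅓)*(-14174) = -14174/3 ≈ -4724.7)
r - 24370 = -14174/3 - 24370 = -87284/3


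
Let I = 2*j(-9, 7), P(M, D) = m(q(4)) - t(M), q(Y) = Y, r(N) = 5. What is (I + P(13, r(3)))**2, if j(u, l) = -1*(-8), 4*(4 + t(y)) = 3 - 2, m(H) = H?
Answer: 9025/16 ≈ 564.06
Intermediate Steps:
t(y) = -15/4 (t(y) = -4 + (3 - 2)/4 = -4 + (1/4)*1 = -4 + 1/4 = -15/4)
j(u, l) = 8
P(M, D) = 31/4 (P(M, D) = 4 - 1*(-15/4) = 4 + 15/4 = 31/4)
I = 16 (I = 2*8 = 16)
(I + P(13, r(3)))**2 = (16 + 31/4)**2 = (95/4)**2 = 9025/16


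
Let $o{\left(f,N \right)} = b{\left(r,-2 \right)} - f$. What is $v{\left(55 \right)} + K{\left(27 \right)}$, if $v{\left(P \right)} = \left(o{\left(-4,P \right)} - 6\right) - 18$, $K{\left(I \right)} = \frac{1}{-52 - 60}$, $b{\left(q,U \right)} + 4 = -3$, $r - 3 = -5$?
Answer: $- \frac{3025}{112} \approx -27.009$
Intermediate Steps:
$r = -2$ ($r = 3 - 5 = -2$)
$b{\left(q,U \right)} = -7$ ($b{\left(q,U \right)} = -4 - 3 = -7$)
$K{\left(I \right)} = - \frac{1}{112}$ ($K{\left(I \right)} = \frac{1}{-112} = - \frac{1}{112}$)
$o{\left(f,N \right)} = -7 - f$
$v{\left(P \right)} = -27$ ($v{\left(P \right)} = \left(\left(-7 - -4\right) - 6\right) - 18 = \left(\left(-7 + 4\right) - 6\right) - 18 = \left(-3 - 6\right) - 18 = -9 - 18 = -27$)
$v{\left(55 \right)} + K{\left(27 \right)} = -27 - \frac{1}{112} = - \frac{3025}{112}$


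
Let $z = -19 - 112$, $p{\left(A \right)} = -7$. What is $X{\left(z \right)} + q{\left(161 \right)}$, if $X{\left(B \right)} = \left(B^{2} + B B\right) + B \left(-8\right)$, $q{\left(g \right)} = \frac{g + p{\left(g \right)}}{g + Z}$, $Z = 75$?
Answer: $\frac{4173737}{118} \approx 35371.0$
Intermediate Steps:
$q{\left(g \right)} = \frac{-7 + g}{75 + g}$ ($q{\left(g \right)} = \frac{g - 7}{g + 75} = \frac{-7 + g}{75 + g}$)
$z = -131$
$X{\left(B \right)} = - 8 B + 2 B^{2}$ ($X{\left(B \right)} = \left(B^{2} + B^{2}\right) - 8 B = 2 B^{2} - 8 B = - 8 B + 2 B^{2}$)
$X{\left(z \right)} + q{\left(161 \right)} = 2 \left(-131\right) \left(-4 - 131\right) + \frac{-7 + 161}{75 + 161} = 2 \left(-131\right) \left(-135\right) + \frac{1}{236} \cdot 154 = 35370 + \frac{1}{236} \cdot 154 = 35370 + \frac{77}{118} = \frac{4173737}{118}$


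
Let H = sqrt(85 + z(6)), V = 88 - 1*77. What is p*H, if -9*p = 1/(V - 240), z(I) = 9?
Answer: sqrt(94)/2061 ≈ 0.0047042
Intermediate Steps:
V = 11 (V = 88 - 77 = 11)
H = sqrt(94) (H = sqrt(85 + 9) = sqrt(94) ≈ 9.6954)
p = 1/2061 (p = -1/(9*(11 - 240)) = -1/9/(-229) = -1/9*(-1/229) = 1/2061 ≈ 0.00048520)
p*H = sqrt(94)/2061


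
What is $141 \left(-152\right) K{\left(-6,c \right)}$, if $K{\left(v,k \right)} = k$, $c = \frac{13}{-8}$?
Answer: $34827$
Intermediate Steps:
$c = - \frac{13}{8}$ ($c = 13 \left(- \frac{1}{8}\right) = - \frac{13}{8} \approx -1.625$)
$141 \left(-152\right) K{\left(-6,c \right)} = 141 \left(-152\right) \left(- \frac{13}{8}\right) = \left(-21432\right) \left(- \frac{13}{8}\right) = 34827$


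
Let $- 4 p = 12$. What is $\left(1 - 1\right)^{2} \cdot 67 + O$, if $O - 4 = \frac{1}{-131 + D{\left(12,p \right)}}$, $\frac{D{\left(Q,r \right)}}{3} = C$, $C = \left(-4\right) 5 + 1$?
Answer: $\frac{751}{188} \approx 3.9947$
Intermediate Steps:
$C = -19$ ($C = -20 + 1 = -19$)
$p = -3$ ($p = \left(- \frac{1}{4}\right) 12 = -3$)
$D{\left(Q,r \right)} = -57$ ($D{\left(Q,r \right)} = 3 \left(-19\right) = -57$)
$O = \frac{751}{188}$ ($O = 4 + \frac{1}{-131 - 57} = 4 + \frac{1}{-188} = 4 - \frac{1}{188} = \frac{751}{188} \approx 3.9947$)
$\left(1 - 1\right)^{2} \cdot 67 + O = \left(1 - 1\right)^{2} \cdot 67 + \frac{751}{188} = 0^{2} \cdot 67 + \frac{751}{188} = 0 \cdot 67 + \frac{751}{188} = 0 + \frac{751}{188} = \frac{751}{188}$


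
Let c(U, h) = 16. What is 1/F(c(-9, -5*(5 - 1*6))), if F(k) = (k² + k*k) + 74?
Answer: 1/586 ≈ 0.0017065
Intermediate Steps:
F(k) = 74 + 2*k² (F(k) = (k² + k²) + 74 = 2*k² + 74 = 74 + 2*k²)
1/F(c(-9, -5*(5 - 1*6))) = 1/(74 + 2*16²) = 1/(74 + 2*256) = 1/(74 + 512) = 1/586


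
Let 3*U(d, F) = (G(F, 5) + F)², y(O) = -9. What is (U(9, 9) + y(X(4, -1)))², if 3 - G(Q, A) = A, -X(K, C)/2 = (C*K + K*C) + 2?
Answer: 484/9 ≈ 53.778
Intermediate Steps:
X(K, C) = -4 - 4*C*K (X(K, C) = -2*((C*K + K*C) + 2) = -2*((C*K + C*K) + 2) = -2*(2*C*K + 2) = -2*(2 + 2*C*K) = -4 - 4*C*K)
G(Q, A) = 3 - A
U(d, F) = (-2 + F)²/3 (U(d, F) = ((3 - 1*5) + F)²/3 = ((3 - 5) + F)²/3 = (-2 + F)²/3)
(U(9, 9) + y(X(4, -1)))² = ((-2 + 9)²/3 - 9)² = ((⅓)*7² - 9)² = ((⅓)*49 - 9)² = (49/3 - 9)² = (22/3)² = 484/9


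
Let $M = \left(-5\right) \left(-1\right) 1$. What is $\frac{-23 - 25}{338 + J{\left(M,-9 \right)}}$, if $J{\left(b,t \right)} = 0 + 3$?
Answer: $- \frac{48}{341} \approx -0.14076$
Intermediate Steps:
$M = 5$ ($M = 5 \cdot 1 = 5$)
$J{\left(b,t \right)} = 3$
$\frac{-23 - 25}{338 + J{\left(M,-9 \right)}} = \frac{-23 - 25}{338 + 3} = - \frac{48}{341}$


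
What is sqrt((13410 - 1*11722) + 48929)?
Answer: 7*sqrt(1033) ≈ 224.98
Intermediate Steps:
sqrt((13410 - 1*11722) + 48929) = sqrt((13410 - 11722) + 48929) = sqrt(1688 + 48929) = sqrt(50617) = 7*sqrt(1033)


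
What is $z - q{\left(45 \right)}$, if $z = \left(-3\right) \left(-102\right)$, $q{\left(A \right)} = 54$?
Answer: $252$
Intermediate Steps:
$z = 306$
$z - q{\left(45 \right)} = 306 - 54 = 252$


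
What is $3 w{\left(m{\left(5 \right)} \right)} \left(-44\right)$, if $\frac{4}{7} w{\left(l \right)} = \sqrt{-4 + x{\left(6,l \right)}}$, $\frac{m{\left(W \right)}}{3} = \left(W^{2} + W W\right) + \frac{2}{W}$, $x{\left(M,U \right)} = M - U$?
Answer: $- \frac{231 i \sqrt{3730}}{5} \approx - 2821.6 i$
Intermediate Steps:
$m{\left(W \right)} = \frac{6}{W} + 6 W^{2}$ ($m{\left(W \right)} = 3 \left(\left(W^{2} + W W\right) + \frac{2}{W}\right) = 3 \left(\left(W^{2} + W^{2}\right) + \frac{2}{W}\right) = 3 \left(2 W^{2} + \frac{2}{W}\right) = 3 \left(\frac{2}{W} + 2 W^{2}\right) = \frac{6}{W} + 6 W^{2}$)
$w{\left(l \right)} = \frac{7 \sqrt{2 - l}}{4}$ ($w{\left(l \right)} = \frac{7 \sqrt{-4 - \left(-6 + l\right)}}{4} = \frac{7 \sqrt{2 - l}}{4}$)
$3 w{\left(m{\left(5 \right)} \right)} \left(-44\right) = 3 \frac{7 \sqrt{2 - \frac{6 \left(1 + 5^{3}\right)}{5}}}{4} \left(-44\right) = 3 \frac{7 \sqrt{2 - 6 \cdot \frac{1}{5} \left(1 + 125\right)}}{4} \left(-44\right) = 3 \frac{7 \sqrt{2 - 6 \cdot \frac{1}{5} \cdot 126}}{4} \left(-44\right) = 3 \frac{7 \sqrt{2 - \frac{756}{5}}}{4} \left(-44\right) = 3 \frac{7 \sqrt{- \frac{746}{5}}}{4} \left(-44\right) = 3 \frac{7 \frac{i \sqrt{3730}}{5}}{4} \left(-44\right) = 3 \frac{7 i \sqrt{3730}}{20} \left(-44\right) = \frac{21 i \sqrt{3730}}{20} \left(-44\right) = - \frac{231 i \sqrt{3730}}{5}$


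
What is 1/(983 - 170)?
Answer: 1/813 ≈ 0.0012300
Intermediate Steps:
1/(983 - 170) = 1/813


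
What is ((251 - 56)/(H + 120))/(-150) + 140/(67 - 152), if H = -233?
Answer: -31419/19210 ≈ -1.6356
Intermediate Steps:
((251 - 56)/(H + 120))/(-150) + 140/(67 - 152) = ((251 - 56)/(-233 + 120))/(-150) + 140/(67 - 152) = (195/(-113))*(-1/150) + 140/(-85) = (195*(-1/113))*(-1/150) + 140*(-1/85) = -195/113*(-1/150) - 28/17 = 13/1130 - 28/17 = -31419/19210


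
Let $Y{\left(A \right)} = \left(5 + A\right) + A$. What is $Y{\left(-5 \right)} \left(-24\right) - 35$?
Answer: $85$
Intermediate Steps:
$Y{\left(A \right)} = 5 + 2 A$
$Y{\left(-5 \right)} \left(-24\right) - 35 = \left(5 + 2 \left(-5\right)\right) \left(-24\right) - 35 = \left(5 - 10\right) \left(-24\right) - 35 = \left(-5\right) \left(-24\right) - 35 = 120 - 35 = 85$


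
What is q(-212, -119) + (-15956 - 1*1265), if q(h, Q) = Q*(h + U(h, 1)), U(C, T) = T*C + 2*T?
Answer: 32997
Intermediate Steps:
U(C, T) = 2*T + C*T (U(C, T) = C*T + 2*T = 2*T + C*T)
q(h, Q) = Q*(2 + 2*h) (q(h, Q) = Q*(h + 1*(2 + h)) = Q*(h + (2 + h)) = Q*(2 + 2*h))
q(-212, -119) + (-15956 - 1*1265) = 2*(-119)*(1 - 212) + (-15956 - 1*1265) = 2*(-119)*(-211) + (-15956 - 1265) = 50218 - 17221 = 32997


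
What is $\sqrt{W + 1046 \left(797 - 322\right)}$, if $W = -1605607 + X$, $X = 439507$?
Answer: $5 i \sqrt{26770} \approx 818.08 i$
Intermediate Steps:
$W = -1166100$ ($W = -1605607 + 439507 = -1166100$)
$\sqrt{W + 1046 \left(797 - 322\right)} = \sqrt{-1166100 + 1046 \left(797 - 322\right)} = \sqrt{-1166100 + 1046 \cdot 475} = \sqrt{-1166100 + 496850} = \sqrt{-669250} = 5 i \sqrt{26770}$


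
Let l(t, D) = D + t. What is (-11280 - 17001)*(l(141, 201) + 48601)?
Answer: -1384156983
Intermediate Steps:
(-11280 - 17001)*(l(141, 201) + 48601) = (-11280 - 17001)*((201 + 141) + 48601) = -28281*(342 + 48601) = -28281*48943 = -1384156983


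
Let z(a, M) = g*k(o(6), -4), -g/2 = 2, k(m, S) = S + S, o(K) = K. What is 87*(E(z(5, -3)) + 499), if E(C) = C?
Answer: 46197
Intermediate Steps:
k(m, S) = 2*S
g = -4 (g = -2*2 = -4)
z(a, M) = 32 (z(a, M) = -8*(-4) = -4*(-8) = 32)
87*(E(z(5, -3)) + 499) = 87*(32 + 499) = 87*531 = 46197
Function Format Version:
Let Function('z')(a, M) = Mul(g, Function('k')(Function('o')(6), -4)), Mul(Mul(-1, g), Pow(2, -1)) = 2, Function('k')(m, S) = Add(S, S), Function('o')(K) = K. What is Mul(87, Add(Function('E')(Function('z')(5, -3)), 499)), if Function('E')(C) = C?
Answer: 46197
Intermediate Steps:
Function('k')(m, S) = Mul(2, S)
g = -4 (g = Mul(-2, 2) = -4)
Function('z')(a, M) = 32 (Function('z')(a, M) = Mul(-4, Mul(2, -4)) = Mul(-4, -8) = 32)
Mul(87, Add(Function('E')(Function('z')(5, -3)), 499)) = Mul(87, Add(32, 499)) = Mul(87, 531) = 46197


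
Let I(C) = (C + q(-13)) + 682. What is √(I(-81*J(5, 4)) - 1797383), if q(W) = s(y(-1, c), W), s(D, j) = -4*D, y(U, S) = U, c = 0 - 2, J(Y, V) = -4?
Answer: 3*I*√199597 ≈ 1340.3*I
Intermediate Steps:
c = -2
q(W) = 4 (q(W) = -4*(-1) = 4)
I(C) = 686 + C (I(C) = (C + 4) + 682 = (4 + C) + 682 = 686 + C)
√(I(-81*J(5, 4)) - 1797383) = √((686 - 81*(-4)) - 1797383) = √((686 + 324) - 1797383) = √(1010 - 1797383) = √(-1796373) = 3*I*√199597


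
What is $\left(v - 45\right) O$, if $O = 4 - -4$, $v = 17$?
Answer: $-224$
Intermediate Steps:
$O = 8$ ($O = 4 + 4 = 8$)
$\left(v - 45\right) O = \left(17 - 45\right) 8 = \left(-28\right) 8 = -224$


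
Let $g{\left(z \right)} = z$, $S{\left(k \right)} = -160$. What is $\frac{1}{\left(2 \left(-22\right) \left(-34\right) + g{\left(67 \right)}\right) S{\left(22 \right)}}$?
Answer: $- \frac{1}{250080} \approx -3.9987 \cdot 10^{-6}$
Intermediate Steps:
$\frac{1}{\left(2 \left(-22\right) \left(-34\right) + g{\left(67 \right)}\right) S{\left(22 \right)}} = \frac{1}{\left(2 \left(-22\right) \left(-34\right) + 67\right) \left(-160\right)} = \frac{1}{\left(-44\right) \left(-34\right) + 67} \left(- \frac{1}{160}\right) = \frac{1}{1496 + 67} \left(- \frac{1}{160}\right) = \frac{1}{1563} \left(- \frac{1}{160}\right) = - \frac{1}{250080}$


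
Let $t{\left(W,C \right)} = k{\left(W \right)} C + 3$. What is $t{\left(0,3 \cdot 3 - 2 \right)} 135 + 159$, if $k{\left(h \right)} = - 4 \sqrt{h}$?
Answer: $564$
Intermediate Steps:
$t{\left(W,C \right)} = 3 - 4 C \sqrt{W}$ ($t{\left(W,C \right)} = - 4 \sqrt{W} C + 3 = - 4 C \sqrt{W} + 3 = 3 - 4 C \sqrt{W}$)
$t{\left(0,3 \cdot 3 - 2 \right)} 135 + 159 = \left(3 - 4 \left(3 \cdot 3 - 2\right) \sqrt{0}\right) 135 + 159 = \left(3 - 4 \left(9 - 2\right) 0\right) 135 + 159 = \left(3 - 28 \cdot 0\right) 135 + 159 = \left(3 + 0\right) 135 + 159 = 3 \cdot 135 + 159 = 405 + 159 = 564$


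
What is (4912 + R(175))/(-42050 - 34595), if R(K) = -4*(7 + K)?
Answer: -4184/76645 ≈ -0.054589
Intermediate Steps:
R(K) = -28 - 4*K
(4912 + R(175))/(-42050 - 34595) = (4912 + (-28 - 4*175))/(-42050 - 34595) = (4912 + (-28 - 700))/(-76645) = (4912 - 728)*(-1/76645) = 4184*(-1/76645) = -4184/76645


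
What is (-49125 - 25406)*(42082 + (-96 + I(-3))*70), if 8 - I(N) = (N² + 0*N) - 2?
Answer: -2640782392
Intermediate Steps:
I(N) = 10 - N² (I(N) = 8 - ((N² + 0*N) - 2) = 8 - ((N² + 0) - 2) = 8 - (N² - 2) = 8 - (-2 + N²) = 8 + (2 - N²) = 10 - N²)
(-49125 - 25406)*(42082 + (-96 + I(-3))*70) = (-49125 - 25406)*(42082 + (-96 + (10 - 1*(-3)²))*70) = -74531*(42082 + (-96 + (10 - 1*9))*70) = -74531*(42082 + (-96 + (10 - 9))*70) = -74531*(42082 + (-96 + 1)*70) = -74531*(42082 - 95*70) = -74531*(42082 - 6650) = -74531*35432 = -2640782392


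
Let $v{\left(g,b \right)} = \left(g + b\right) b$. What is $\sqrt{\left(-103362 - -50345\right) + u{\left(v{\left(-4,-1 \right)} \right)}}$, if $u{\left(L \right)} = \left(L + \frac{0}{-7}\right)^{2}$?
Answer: $48 i \sqrt{23} \approx 230.2 i$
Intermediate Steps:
$v{\left(g,b \right)} = b \left(b + g\right)$ ($v{\left(g,b \right)} = \left(b + g\right) b = b \left(b + g\right)$)
$u{\left(L \right)} = L^{2}$ ($u{\left(L \right)} = \left(L + 0 \left(- \frac{1}{7}\right)\right)^{2} = \left(L + 0\right)^{2} = L^{2}$)
$\sqrt{\left(-103362 - -50345\right) + u{\left(v{\left(-4,-1 \right)} \right)}} = \sqrt{\left(-103362 - -50345\right) + \left(- (-1 - 4)\right)^{2}} = \sqrt{\left(-103362 + 50345\right) + \left(\left(-1\right) \left(-5\right)\right)^{2}} = \sqrt{-53017 + 5^{2}} = \sqrt{-53017 + 25} = \sqrt{-52992} = 48 i \sqrt{23}$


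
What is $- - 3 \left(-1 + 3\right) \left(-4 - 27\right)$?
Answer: $-186$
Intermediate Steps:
$- - 3 \left(-1 + 3\right) \left(-4 - 27\right) = - \left(-3\right) 2 \left(-31\right) = - \left(-6\right) \left(-31\right) = \left(-1\right) 186 = -186$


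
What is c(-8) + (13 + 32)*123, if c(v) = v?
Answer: 5527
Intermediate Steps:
c(-8) + (13 + 32)*123 = -8 + (13 + 32)*123 = -8 + 45*123 = -8 + 5535 = 5527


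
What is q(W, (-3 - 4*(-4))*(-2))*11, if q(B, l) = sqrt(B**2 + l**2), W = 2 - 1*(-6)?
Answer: 22*sqrt(185) ≈ 299.23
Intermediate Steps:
W = 8 (W = 2 + 6 = 8)
q(W, (-3 - 4*(-4))*(-2))*11 = sqrt(8**2 + ((-3 - 4*(-4))*(-2))**2)*11 = sqrt(64 + ((-3 + 16)*(-2))**2)*11 = sqrt(64 + (13*(-2))**2)*11 = sqrt(64 + (-26)**2)*11 = sqrt(64 + 676)*11 = sqrt(740)*11 = (2*sqrt(185))*11 = 22*sqrt(185)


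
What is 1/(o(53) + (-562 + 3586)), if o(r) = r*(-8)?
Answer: 1/2600 ≈ 0.00038462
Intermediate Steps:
o(r) = -8*r
1/(o(53) + (-562 + 3586)) = 1/(-8*53 + (-562 + 3586)) = 1/(-424 + 3024) = 1/2600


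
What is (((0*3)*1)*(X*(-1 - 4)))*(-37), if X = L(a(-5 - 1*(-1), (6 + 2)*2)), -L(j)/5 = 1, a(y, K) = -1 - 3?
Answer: 0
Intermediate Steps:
a(y, K) = -4
L(j) = -5 (L(j) = -5*1 = -5)
X = -5
(((0*3)*1)*(X*(-1 - 4)))*(-37) = (((0*3)*1)*(-5*(-1 - 4)))*(-37) = ((0*1)*(-5*(-5)))*(-37) = (0*25)*(-37) = 0*(-37) = 0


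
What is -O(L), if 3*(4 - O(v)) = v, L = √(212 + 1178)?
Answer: -4 + √1390/3 ≈ 8.4276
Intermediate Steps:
L = √1390 ≈ 37.283
O(v) = 4 - v/3
-O(L) = -(4 - √1390/3) = -4 + √1390/3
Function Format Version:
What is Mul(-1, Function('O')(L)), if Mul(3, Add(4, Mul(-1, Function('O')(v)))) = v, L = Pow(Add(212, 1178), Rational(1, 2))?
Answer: Add(-4, Mul(Rational(1, 3), Pow(1390, Rational(1, 2)))) ≈ 8.4276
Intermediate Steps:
L = Pow(1390, Rational(1, 2)) ≈ 37.283
Function('O')(v) = Add(4, Mul(Rational(-1, 3), v))
Mul(-1, Function('O')(L)) = Mul(-1, Add(4, Mul(Rational(-1, 3), Pow(1390, Rational(1, 2))))) = Add(-4, Mul(Rational(1, 3), Pow(1390, Rational(1, 2))))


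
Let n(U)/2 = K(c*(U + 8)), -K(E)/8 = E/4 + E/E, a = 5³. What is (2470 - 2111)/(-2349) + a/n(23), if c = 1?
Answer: -68777/65772 ≈ -1.0457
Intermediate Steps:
a = 125
K(E) = -8 - 2*E (K(E) = -8*(E/4 + E/E) = -8*(E*(¼) + 1) = -8*(E/4 + 1) = -8*(1 + E/4) = -8 - 2*E)
n(U) = -48 - 4*U (n(U) = 2*(-8 - 2*(U + 8)) = 2*(-8 - 2*(8 + U)) = 2*(-8 + (-16 - 2*U)) = 2*(-24 - 2*U) = -48 - 4*U)
(2470 - 2111)/(-2349) + a/n(23) = (2470 - 2111)/(-2349) + 125/(-48 - 4*23) = 359*(-1/2349) + 125/(-48 - 92) = -359/2349 + 125/(-140) = -359/2349 + 125*(-1/140) = -359/2349 - 25/28 = -68777/65772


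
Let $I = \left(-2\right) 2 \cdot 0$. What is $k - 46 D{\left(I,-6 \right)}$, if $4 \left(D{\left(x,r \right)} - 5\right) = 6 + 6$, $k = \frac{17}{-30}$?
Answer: $- \frac{11057}{30} \approx -368.57$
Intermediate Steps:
$I = 0$ ($I = \left(-4\right) 0 = 0$)
$k = - \frac{17}{30}$ ($k = 17 \left(- \frac{1}{30}\right) = - \frac{17}{30} \approx -0.56667$)
$D{\left(x,r \right)} = 8$ ($D{\left(x,r \right)} = 5 + \frac{6 + 6}{4} = 5 + \frac{1}{4} \cdot 12 = 5 + 3 = 8$)
$k - 46 D{\left(I,-6 \right)} = - \frac{17}{30} - 368 = - \frac{11057}{30}$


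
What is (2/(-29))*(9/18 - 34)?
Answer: 67/29 ≈ 2.3103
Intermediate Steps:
(2/(-29))*(9/18 - 34) = (2*(-1/29))*(9*(1/18) - 34) = -2*(1/2 - 34)/29 = -2/29*(-67/2) = 67/29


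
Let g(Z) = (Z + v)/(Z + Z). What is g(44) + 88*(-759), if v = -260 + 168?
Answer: -734718/11 ≈ -66793.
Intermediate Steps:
v = -92
g(Z) = (-92 + Z)/(2*Z) (g(Z) = (Z - 92)/(Z + Z) = (-92 + Z)/((2*Z)) = (-92 + Z)*(1/(2*Z)) = (-92 + Z)/(2*Z))
g(44) + 88*(-759) = (½)*(-92 + 44)/44 + 88*(-759) = (½)*(1/44)*(-48) - 66792 = -6/11 - 66792 = -734718/11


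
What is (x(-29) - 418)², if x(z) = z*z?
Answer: 178929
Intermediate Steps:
x(z) = z²
(x(-29) - 418)² = ((-29)² - 418)² = (841 - 418)² = 423² = 178929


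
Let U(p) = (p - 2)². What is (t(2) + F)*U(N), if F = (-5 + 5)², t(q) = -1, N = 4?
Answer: -4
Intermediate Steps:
U(p) = (-2 + p)²
F = 0 (F = 0² = 0)
(t(2) + F)*U(N) = (-1 + 0)*(-2 + 4)² = -1*2² = -1*4 = -4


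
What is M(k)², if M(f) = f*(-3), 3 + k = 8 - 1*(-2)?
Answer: 441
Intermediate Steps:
k = 7 (k = -3 + (8 - 1*(-2)) = -3 + (8 + 2) = -3 + 10 = 7)
M(f) = -3*f
M(k)² = (-3*7)² = (-21)² = 441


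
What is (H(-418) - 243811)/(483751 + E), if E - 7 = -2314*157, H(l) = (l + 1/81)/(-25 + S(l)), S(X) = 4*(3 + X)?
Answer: -16638255239/8220491550 ≈ -2.0240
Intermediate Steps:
S(X) = 12 + 4*X
H(l) = (1/81 + l)/(-13 + 4*l) (H(l) = (l + 1/81)/(-25 + (12 + 4*l)) = (l + 1/81)/(-13 + 4*l) = (1/81 + l)/(-13 + 4*l))
E = -363291 (E = 7 - 2314*157 = 7 - 363298 = -363291)
(H(-418) - 243811)/(483751 + E) = ((1 + 81*(-418))/(81*(-13 + 4*(-418))) - 243811)/(483751 - 363291) = ((1 - 33858)/(81*(-13 - 1672)) - 243811)/120460 = ((1/81)*(-33857)/(-1685) - 243811)*(1/120460) = ((1/81)*(-1/1685)*(-33857) - 243811)*(1/120460) = (33857/136485 - 243811)*(1/120460) = -33276510478/136485*1/120460 = -16638255239/8220491550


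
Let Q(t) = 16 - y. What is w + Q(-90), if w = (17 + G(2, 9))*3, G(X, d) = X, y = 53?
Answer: 20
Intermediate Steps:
Q(t) = -37 (Q(t) = 16 - 1*53 = 16 - 53 = -37)
w = 57 (w = (17 + 2)*3 = 19*3 = 57)
w + Q(-90) = 57 - 37 = 20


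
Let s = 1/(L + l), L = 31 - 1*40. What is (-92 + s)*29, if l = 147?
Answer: -368155/138 ≈ -2667.8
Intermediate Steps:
L = -9 (L = 31 - 40 = -9)
s = 1/138 (s = 1/(-9 + 147) = 1/138 ≈ 0.0072464)
(-92 + s)*29 = (-92 + 1/138)*29 = -12695/138*29 = -368155/138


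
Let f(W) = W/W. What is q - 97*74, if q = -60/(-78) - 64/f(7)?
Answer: -94136/13 ≈ -7241.2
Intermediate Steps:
f(W) = 1
q = -822/13 (q = -60/(-78) - 64/1 = -60*(-1/78) - 64*1 = 10/13 - 64 = -822/13 ≈ -63.231)
q - 97*74 = -822/13 - 97*74 = -822/13 - 7178 = -94136/13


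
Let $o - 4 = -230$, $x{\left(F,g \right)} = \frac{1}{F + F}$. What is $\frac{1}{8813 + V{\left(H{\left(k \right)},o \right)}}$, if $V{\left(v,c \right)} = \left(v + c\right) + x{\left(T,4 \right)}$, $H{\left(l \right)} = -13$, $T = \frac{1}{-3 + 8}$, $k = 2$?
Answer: $\frac{2}{17153} \approx 0.0001166$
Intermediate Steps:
$T = \frac{1}{5} \approx 0.2$
$x{\left(F,g \right)} = \frac{1}{2 F}$
$o = -226$ ($o = 4 - 230 = -226$)
$V{\left(v,c \right)} = \frac{5}{2} + c + v$ ($V{\left(v,c \right)} = \left(v + c\right) + \frac{\frac{1}{\frac{1}{5}}}{2} = \left(c + v\right) + \frac{1}{2} \cdot 5 = \left(c + v\right) + \frac{5}{2} = \frac{5}{2} + c + v$)
$\frac{1}{8813 + V{\left(H{\left(k \right)},o \right)}} = \frac{1}{8813 - \frac{473}{2}} = \frac{1}{\frac{17153}{2}} = \frac{2}{17153}$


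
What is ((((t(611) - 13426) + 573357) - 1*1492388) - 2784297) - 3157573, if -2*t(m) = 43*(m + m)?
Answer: -6900600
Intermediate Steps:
t(m) = -43*m (t(m) = -43*(m + m)/2 = -43*2*m/2 = -43*m)
((((t(611) - 13426) + 573357) - 1*1492388) - 2784297) - 3157573 = ((((-43*611 - 13426) + 573357) - 1*1492388) - 2784297) - 3157573 = ((((-26273 - 13426) + 573357) - 1492388) - 2784297) - 3157573 = (((-39699 + 573357) - 1492388) - 2784297) - 3157573 = ((533658 - 1492388) - 2784297) - 3157573 = (-958730 - 2784297) - 3157573 = -3743027 - 3157573 = -6900600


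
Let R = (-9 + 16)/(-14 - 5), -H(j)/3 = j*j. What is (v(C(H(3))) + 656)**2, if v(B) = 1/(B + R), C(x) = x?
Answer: 116349892201/270400 ≈ 4.3029e+5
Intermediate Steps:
H(j) = -3*j**2 (H(j) = -3*j*j = -3*j**2)
R = -7/19 (R = 7/(-19) = 7*(-1/19) = -7/19 ≈ -0.36842)
v(B) = 1/(-7/19 + B) (v(B) = 1/(B - 7/19) = 1/(-7/19 + B))
(v(C(H(3))) + 656)**2 = (19/(-7 + 19*(-3*3**2)) + 656)**2 = (19/(-7 + 19*(-3*9)) + 656)**2 = (19/(-7 + 19*(-27)) + 656)**2 = (19/(-7 - 513) + 656)**2 = (19/(-520) + 656)**2 = (19*(-1/520) + 656)**2 = (-19/520 + 656)**2 = (341101/520)**2 = 116349892201/270400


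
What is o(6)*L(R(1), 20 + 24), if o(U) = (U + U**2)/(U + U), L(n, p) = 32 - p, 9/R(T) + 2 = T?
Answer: -42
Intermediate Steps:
R(T) = 9/(-2 + T)
o(U) = (U + U**2)/(2*U) (o(U) = (U + U**2)/((2*U)) = (U + U**2)*(1/(2*U)) = (U + U**2)/(2*U))
o(6)*L(R(1), 20 + 24) = (1/2 + (1/2)*6)*(32 - (20 + 24)) = (1/2 + 3)*(32 - 1*44) = 7*(32 - 44)/2 = (7/2)*(-12) = -42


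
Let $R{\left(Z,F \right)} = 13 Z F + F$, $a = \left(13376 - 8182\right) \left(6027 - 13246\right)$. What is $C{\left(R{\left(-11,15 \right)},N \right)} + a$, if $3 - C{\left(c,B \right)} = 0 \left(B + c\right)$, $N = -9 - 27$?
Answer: $-37495483$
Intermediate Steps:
$a = -37495486$ ($a = 5194 \left(-7219\right) = -37495486$)
$R{\left(Z,F \right)} = F + 13 F Z$ ($R{\left(Z,F \right)} = 13 F Z + F = F + 13 F Z$)
$N = -36$
$C{\left(c,B \right)} = 3$ ($C{\left(c,B \right)} = 3 - 0 \left(B + c\right) = 3 - 0 = 3 + 0 = 3$)
$C{\left(R{\left(-11,15 \right)},N \right)} + a = 3 - 37495486 = -37495483$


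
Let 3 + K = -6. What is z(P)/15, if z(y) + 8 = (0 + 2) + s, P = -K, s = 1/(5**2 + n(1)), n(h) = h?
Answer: -31/78 ≈ -0.39744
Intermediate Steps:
K = -9 (K = -3 - 6 = -9)
s = 1/26 (s = 1/(5**2 + 1) = 1/(25 + 1) = 1/26 ≈ 0.038462)
P = 9 (P = -1*(-9) = 9)
z(y) = -155/26 (z(y) = -8 + ((0 + 2) + 1/26) = -8 + (2 + 1/26) = -8 + 53/26 = -155/26)
z(P)/15 = -155/26/15 = -155/26*1/15 = -31/78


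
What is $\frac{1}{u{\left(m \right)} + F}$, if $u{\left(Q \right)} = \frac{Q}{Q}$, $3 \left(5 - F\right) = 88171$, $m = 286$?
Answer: $- \frac{3}{88153} \approx -3.4032 \cdot 10^{-5}$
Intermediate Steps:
$F = - \frac{88156}{3}$ ($F = 5 - \frac{88171}{3} = - \frac{88156}{3} \approx -29385.0$)
$u{\left(Q \right)} = 1$
$\frac{1}{u{\left(m \right)} + F} = \frac{1}{1 - \frac{88156}{3}} = \frac{1}{- \frac{88153}{3}} = - \frac{3}{88153}$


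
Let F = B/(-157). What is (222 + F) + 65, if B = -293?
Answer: 45352/157 ≈ 288.87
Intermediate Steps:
F = 293/157 (F = -293/(-157) = -293*(-1/157) = 293/157 ≈ 1.8662)
(222 + F) + 65 = (222 + 293/157) + 65 = 35147/157 + 65 = 45352/157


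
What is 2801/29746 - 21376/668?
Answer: -949071/29746 ≈ -31.906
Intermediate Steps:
2801/29746 - 21376/668 = 2801*(1/29746) - 21376*1/668 = 2801/29746 - 32 = -949071/29746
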